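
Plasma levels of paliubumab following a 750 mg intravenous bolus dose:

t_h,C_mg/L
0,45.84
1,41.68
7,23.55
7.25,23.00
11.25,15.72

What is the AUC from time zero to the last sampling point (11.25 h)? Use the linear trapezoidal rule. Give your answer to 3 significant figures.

Trapezoidal AUC_0→11.25:
  [0→1]: (45.84+41.68)/2 × 1 = 43.76
  [1→7]: (41.68+23.55)/2 × 6 = 195.69
  [7→7.25]: (23.55+23.00)/2 × 0.25 = 5.81875
  [7.25→11.25]: (23.00+15.72)/2 × 4 = 77.44
  Sum = 322.70875 mg/L·h

AUC = 323 mg/L·h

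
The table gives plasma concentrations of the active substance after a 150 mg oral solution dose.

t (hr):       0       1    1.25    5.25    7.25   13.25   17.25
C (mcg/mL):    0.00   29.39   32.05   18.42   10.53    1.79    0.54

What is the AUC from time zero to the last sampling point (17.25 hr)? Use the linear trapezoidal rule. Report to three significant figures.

Trapezoidal AUC_0→17.25:
  [0→1]: (0.00+29.39)/2 × 1 = 14.695
  [1→1.25]: (29.39+32.05)/2 × 0.25 = 7.68
  [1.25→5.25]: (32.05+18.42)/2 × 4 = 100.94
  [5.25→7.25]: (18.42+10.53)/2 × 2 = 28.95
  [7.25→13.25]: (10.53+1.79)/2 × 6 = 36.96
  [13.25→17.25]: (1.79+0.54)/2 × 4 = 4.66
  Sum = 193.885 mcg/mL·hr

AUC = 194 mcg/mL·hr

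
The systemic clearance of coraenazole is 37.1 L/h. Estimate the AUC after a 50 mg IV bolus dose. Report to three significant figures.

AUC_0→∞ = Dose_iv / CL
        = 50 / 37.1 = 1.34771 mg/L·h

AUC = 1.35 mg/L·h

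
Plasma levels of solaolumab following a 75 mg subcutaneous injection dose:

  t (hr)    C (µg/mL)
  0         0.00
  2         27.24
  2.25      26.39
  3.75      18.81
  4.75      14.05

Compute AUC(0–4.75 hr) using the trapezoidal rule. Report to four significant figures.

AUC = 84.27 µg/mL·hr

Trapezoidal AUC_0→4.75:
  [0→2]: (0.00+27.24)/2 × 2 = 27.24
  [2→2.25]: (27.24+26.39)/2 × 0.25 = 6.70375
  [2.25→3.75]: (26.39+18.81)/2 × 1.5 = 33.9
  [3.75→4.75]: (18.81+14.05)/2 × 1 = 16.43
  Sum = 84.27375 µg/mL·hr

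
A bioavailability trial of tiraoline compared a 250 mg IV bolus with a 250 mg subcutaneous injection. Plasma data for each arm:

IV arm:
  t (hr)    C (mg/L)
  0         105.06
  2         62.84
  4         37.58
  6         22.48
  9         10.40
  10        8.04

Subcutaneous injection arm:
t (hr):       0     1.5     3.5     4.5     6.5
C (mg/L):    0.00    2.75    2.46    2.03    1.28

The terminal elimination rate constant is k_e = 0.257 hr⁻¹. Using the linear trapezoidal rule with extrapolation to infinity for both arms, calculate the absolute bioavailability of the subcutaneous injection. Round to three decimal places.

F = 0.043

Trapezoidal AUC_0→10 (IV):
  [0→2]: (105.06+62.84)/2 × 2 = 167.9
  [2→4]: (62.84+37.58)/2 × 2 = 100.42
  [4→6]: (37.58+22.48)/2 × 2 = 60.06
  [6→9]: (22.48+10.40)/2 × 3 = 49.32
  [9→10]: (10.40+8.04)/2 × 1 = 9.22
  Sum = 386.92 mg/L·hr
IV tail: 8.04/0.257 = 31.284; AUC_iv,0→∞ = 386.92 + 31.284 = 418.204 mg/L·hr
Trapezoidal AUC_0→6.5 (subcutaneous injection):
  [0→1.5]: (0.00+2.75)/2 × 1.5 = 2.0625
  [1.5→3.5]: (2.75+2.46)/2 × 2 = 5.21
  [3.5→4.5]: (2.46+2.03)/2 × 1 = 2.245
  [4.5→6.5]: (2.03+1.28)/2 × 2 = 3.31
  Sum = 12.8275 mg/L·hr
subcutaneous injection tail: 1.28/0.257 = 4.981; AUC_ev,0→∞ = 12.8275 + 4.981 = 17.8085 mg/L·hr
F = (AUC_ev/D_ev)/(AUC_iv/D_iv) = (17.8085/250)/(418.204/250) = 0.071234/1.672816 = 0.0426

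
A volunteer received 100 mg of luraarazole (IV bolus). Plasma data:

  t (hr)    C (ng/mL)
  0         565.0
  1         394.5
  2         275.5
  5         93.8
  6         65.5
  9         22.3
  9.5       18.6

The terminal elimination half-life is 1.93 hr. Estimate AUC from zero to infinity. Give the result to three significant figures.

Trapezoidal AUC_0→9.5:
  [0→1]: (565.0+394.5)/2 × 1 = 479.75
  [1→2]: (394.5+275.5)/2 × 1 = 335.0
  [2→5]: (275.5+93.8)/2 × 3 = 553.95
  [5→6]: (93.8+65.5)/2 × 1 = 79.65
  [6→9]: (65.5+22.3)/2 × 3 = 131.7
  [9→9.5]: (22.3+18.6)/2 × 0.5 = 10.225
  Sum = 1590.275 ng/mL·hr
k_e = ln2 / t½ = 0.693147 / 1.93 = 0.3591 hr^-1
Extrapolated tail: C_last / k_e = 18.6 / 0.3591 = 51.796
AUC_0→∞ = 1590.275 + 51.796 = 1642.071 ng/mL·hr

AUC = 1640 ng/mL·hr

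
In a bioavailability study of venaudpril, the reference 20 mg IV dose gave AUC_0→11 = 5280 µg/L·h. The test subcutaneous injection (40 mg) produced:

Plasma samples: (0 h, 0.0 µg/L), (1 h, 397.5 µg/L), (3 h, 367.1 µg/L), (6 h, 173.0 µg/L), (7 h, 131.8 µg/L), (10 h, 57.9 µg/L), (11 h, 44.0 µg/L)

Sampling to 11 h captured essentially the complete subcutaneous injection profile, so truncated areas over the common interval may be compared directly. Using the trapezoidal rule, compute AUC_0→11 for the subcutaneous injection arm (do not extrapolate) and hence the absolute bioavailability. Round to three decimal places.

Trapezoidal AUC_0→11 (subcutaneous injection):
  [0→1]: (0.0+397.5)/2 × 1 = 198.75
  [1→3]: (397.5+367.1)/2 × 2 = 764.6
  [3→6]: (367.1+173.0)/2 × 3 = 810.15
  [6→7]: (173.0+131.8)/2 × 1 = 152.4
  [7→10]: (131.8+57.9)/2 × 3 = 284.55
  [10→11]: (57.9+44.0)/2 × 1 = 50.95
  Sum = 2261.4 µg/L·h
F = (AUC_ev/D_ev)/(AUC_iv/D_iv) = (2261.4/40)/(5280/20) = 56.535/264 = 0.2141

F = 0.214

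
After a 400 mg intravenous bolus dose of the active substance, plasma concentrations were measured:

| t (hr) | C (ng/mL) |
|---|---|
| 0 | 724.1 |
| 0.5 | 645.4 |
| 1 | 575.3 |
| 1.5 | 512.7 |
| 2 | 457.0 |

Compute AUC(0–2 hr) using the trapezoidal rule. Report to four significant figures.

Trapezoidal AUC_0→2:
  [0→0.5]: (724.1+645.4)/2 × 0.5 = 342.375
  [0.5→1]: (645.4+575.3)/2 × 0.5 = 305.175
  [1→1.5]: (575.3+512.7)/2 × 0.5 = 272.0
  [1.5→2]: (512.7+457.0)/2 × 0.5 = 242.425
  Sum = 1161.975 ng/mL·hr

AUC = 1162 ng/mL·hr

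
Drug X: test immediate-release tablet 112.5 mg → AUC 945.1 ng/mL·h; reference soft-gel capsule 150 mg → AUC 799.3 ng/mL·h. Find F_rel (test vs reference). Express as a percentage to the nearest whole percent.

F_rel = 158%

F_rel = (AUC_test/D_test) / (AUC_ref/D_ref)
      = (945.1/112.5) / (799.3/150)
      = 8.40089 / 5.32867 = 1.5765 = 157.65%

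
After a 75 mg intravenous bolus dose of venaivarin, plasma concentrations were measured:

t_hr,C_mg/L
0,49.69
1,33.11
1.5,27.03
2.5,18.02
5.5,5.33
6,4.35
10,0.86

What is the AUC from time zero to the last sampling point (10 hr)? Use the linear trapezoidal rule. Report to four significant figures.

AUC = 126.8 mg/L·hr

Trapezoidal AUC_0→10:
  [0→1]: (49.69+33.11)/2 × 1 = 41.4
  [1→1.5]: (33.11+27.03)/2 × 0.5 = 15.035
  [1.5→2.5]: (27.03+18.02)/2 × 1 = 22.525
  [2.5→5.5]: (18.02+5.33)/2 × 3 = 35.025
  [5.5→6]: (5.33+4.35)/2 × 0.5 = 2.42
  [6→10]: (4.35+0.86)/2 × 4 = 10.42
  Sum = 126.825 mg/L·hr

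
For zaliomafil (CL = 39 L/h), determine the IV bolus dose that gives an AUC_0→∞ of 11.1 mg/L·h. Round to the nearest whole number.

Dose = 433 mg

Dose_iv = CL × AUC_0→∞
     = 39 × 11.1 = 432.9 mg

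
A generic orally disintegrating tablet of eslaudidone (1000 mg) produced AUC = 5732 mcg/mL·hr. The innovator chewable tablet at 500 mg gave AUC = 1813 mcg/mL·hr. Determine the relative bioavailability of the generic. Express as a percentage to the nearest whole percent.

F_rel = (AUC_test/D_test) / (AUC_ref/D_ref)
      = (5732/1000) / (1813/500)
      = 5.732 / 3.626 = 1.5808 = 158.08%

F_rel = 158%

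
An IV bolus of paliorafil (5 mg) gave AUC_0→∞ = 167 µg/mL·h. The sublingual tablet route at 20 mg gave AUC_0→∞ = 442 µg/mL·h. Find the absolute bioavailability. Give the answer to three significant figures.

F = (AUC_ev / D_ev) / (AUC_iv / D_iv)
  = (442/20) / (167/5)
  = 22.1 / 33.4 = 0.6617

F = 0.662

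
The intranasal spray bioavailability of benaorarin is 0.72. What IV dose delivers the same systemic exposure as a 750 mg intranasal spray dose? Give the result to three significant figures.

Systemic exposure from an extravascular dose = F × D_ev, so the equivalent IV dose is F × D_ev.
D_iv = F × D_ev = 0.72 × 750 = 540 mg

D_iv = 540 mg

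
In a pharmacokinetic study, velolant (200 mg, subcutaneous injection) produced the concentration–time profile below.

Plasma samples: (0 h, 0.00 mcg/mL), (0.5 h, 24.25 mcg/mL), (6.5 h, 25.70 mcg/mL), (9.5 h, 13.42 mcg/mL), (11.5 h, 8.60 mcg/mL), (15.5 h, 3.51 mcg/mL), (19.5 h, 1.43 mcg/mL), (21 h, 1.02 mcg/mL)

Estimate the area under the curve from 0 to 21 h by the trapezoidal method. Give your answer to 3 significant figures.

Trapezoidal AUC_0→21:
  [0→0.5]: (0.00+24.25)/2 × 0.5 = 6.0625
  [0.5→6.5]: (24.25+25.70)/2 × 6 = 149.85
  [6.5→9.5]: (25.70+13.42)/2 × 3 = 58.68
  [9.5→11.5]: (13.42+8.60)/2 × 2 = 22.02
  [11.5→15.5]: (8.60+3.51)/2 × 4 = 24.22
  [15.5→19.5]: (3.51+1.43)/2 × 4 = 9.88
  [19.5→21]: (1.43+1.02)/2 × 1.5 = 1.8375
  Sum = 272.55 mcg/mL·h

AUC = 273 mcg/mL·h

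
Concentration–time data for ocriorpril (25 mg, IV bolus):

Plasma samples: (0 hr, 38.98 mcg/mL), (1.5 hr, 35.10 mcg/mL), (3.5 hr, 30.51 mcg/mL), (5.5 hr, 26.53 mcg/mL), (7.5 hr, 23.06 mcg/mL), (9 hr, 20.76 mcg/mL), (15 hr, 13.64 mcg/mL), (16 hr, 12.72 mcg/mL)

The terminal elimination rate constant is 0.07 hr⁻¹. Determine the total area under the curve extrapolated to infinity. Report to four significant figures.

AUC = 558.8 mcg/mL·hr

Trapezoidal AUC_0→16:
  [0→1.5]: (38.98+35.10)/2 × 1.5 = 55.56
  [1.5→3.5]: (35.10+30.51)/2 × 2 = 65.61
  [3.5→5.5]: (30.51+26.53)/2 × 2 = 57.04
  [5.5→7.5]: (26.53+23.06)/2 × 2 = 49.59
  [7.5→9]: (23.06+20.76)/2 × 1.5 = 32.865
  [9→15]: (20.76+13.64)/2 × 6 = 103.2
  [15→16]: (13.64+12.72)/2 × 1 = 13.18
  Sum = 377.045 mcg/mL·hr
Extrapolated tail: C_last / k_e = 12.72 / 0.07 = 181.714
AUC_0→∞ = 377.045 + 181.714 = 558.759 mcg/mL·hr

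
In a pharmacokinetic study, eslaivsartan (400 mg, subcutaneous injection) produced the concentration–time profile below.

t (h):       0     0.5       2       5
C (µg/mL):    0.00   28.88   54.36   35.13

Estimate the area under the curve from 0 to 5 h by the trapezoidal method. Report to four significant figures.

AUC = 203.9 µg/mL·h

Trapezoidal AUC_0→5:
  [0→0.5]: (0.00+28.88)/2 × 0.5 = 7.22
  [0.5→2]: (28.88+54.36)/2 × 1.5 = 62.43
  [2→5]: (54.36+35.13)/2 × 3 = 134.235
  Sum = 203.885 µg/mL·h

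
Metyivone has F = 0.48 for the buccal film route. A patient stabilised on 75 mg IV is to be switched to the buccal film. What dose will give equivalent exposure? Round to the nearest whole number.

For equal systemic exposure: F × D_ev = D_iv
D_ev = D_iv / F = 75 / 0.48 = 156.25 mg

D_buccal = 156 mg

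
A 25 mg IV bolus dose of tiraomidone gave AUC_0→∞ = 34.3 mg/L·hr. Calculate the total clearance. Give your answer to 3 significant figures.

CL = Dose_iv / AUC_0→∞
   = 25 / 34.3 = 0.728863 L/hr

CL = 0.729 L/hr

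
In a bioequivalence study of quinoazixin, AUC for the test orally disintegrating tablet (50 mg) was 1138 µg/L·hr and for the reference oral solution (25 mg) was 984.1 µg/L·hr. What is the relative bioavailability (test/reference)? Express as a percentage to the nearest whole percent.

F_rel = (AUC_test/D_test) / (AUC_ref/D_ref)
      = (1138/50) / (984.1/25)
      = 22.76 / 39.364 = 0.5782 = 57.82%

F_rel = 58%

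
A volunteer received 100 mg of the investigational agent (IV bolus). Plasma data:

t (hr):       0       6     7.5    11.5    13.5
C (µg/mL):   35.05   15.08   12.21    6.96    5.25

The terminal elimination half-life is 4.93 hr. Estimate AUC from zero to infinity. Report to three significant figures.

Trapezoidal AUC_0→13.5:
  [0→6]: (35.05+15.08)/2 × 6 = 150.39
  [6→7.5]: (15.08+12.21)/2 × 1.5 = 20.4675
  [7.5→11.5]: (12.21+6.96)/2 × 4 = 38.34
  [11.5→13.5]: (6.96+5.25)/2 × 2 = 12.21
  Sum = 221.4075 µg/mL·hr
k_e = ln2 / t½ = 0.693147 / 4.93 = 0.1406 hr^-1
Extrapolated tail: C_last / k_e = 5.25 / 0.1406 = 37.340
AUC_0→∞ = 221.4075 + 37.340 = 258.7475 µg/mL·hr

AUC = 259 µg/mL·hr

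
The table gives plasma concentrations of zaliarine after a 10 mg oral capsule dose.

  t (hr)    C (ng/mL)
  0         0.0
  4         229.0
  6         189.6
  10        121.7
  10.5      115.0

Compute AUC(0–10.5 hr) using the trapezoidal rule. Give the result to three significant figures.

Trapezoidal AUC_0→10.5:
  [0→4]: (0.0+229.0)/2 × 4 = 458.0
  [4→6]: (229.0+189.6)/2 × 2 = 418.6
  [6→10]: (189.6+121.7)/2 × 4 = 622.6
  [10→10.5]: (121.7+115.0)/2 × 0.5 = 59.175
  Sum = 1558.375 ng/mL·hr

AUC = 1560 ng/mL·hr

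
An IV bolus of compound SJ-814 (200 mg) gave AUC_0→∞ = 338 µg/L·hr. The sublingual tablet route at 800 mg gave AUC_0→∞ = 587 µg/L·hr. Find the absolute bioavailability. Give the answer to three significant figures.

F = 0.434

F = (AUC_ev / D_ev) / (AUC_iv / D_iv)
  = (587/800) / (338/200)
  = 0.73375 / 1.69 = 0.4342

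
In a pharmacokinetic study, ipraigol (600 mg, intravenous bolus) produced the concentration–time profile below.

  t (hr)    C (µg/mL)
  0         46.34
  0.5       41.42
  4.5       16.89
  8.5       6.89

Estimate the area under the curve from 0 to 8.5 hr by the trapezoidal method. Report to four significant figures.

Trapezoidal AUC_0→8.5:
  [0→0.5]: (46.34+41.42)/2 × 0.5 = 21.94
  [0.5→4.5]: (41.42+16.89)/2 × 4 = 116.62
  [4.5→8.5]: (16.89+6.89)/2 × 4 = 47.56
  Sum = 186.12 µg/mL·hr

AUC = 186.1 µg/mL·hr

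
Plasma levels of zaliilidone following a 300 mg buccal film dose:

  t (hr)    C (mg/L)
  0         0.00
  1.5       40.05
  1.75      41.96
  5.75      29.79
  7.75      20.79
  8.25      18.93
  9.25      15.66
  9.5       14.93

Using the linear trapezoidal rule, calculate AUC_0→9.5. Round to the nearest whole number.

AUC = 265 mg/L·hr

Trapezoidal AUC_0→9.5:
  [0→1.5]: (0.00+40.05)/2 × 1.5 = 30.0375
  [1.5→1.75]: (40.05+41.96)/2 × 0.25 = 10.25125
  [1.75→5.75]: (41.96+29.79)/2 × 4 = 143.5
  [5.75→7.75]: (29.79+20.79)/2 × 2 = 50.58
  [7.75→8.25]: (20.79+18.93)/2 × 0.5 = 9.93
  [8.25→9.25]: (18.93+15.66)/2 × 1 = 17.295
  [9.25→9.5]: (15.66+14.93)/2 × 0.25 = 3.82375
  Sum = 265.4175 mg/L·hr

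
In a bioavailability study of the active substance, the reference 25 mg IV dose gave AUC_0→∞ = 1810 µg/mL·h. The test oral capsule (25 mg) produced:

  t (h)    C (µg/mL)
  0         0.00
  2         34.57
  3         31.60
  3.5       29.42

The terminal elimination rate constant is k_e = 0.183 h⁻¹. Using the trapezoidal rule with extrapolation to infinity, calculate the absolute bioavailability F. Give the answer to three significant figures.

Trapezoidal AUC_0→3.5 (oral capsule):
  [0→2]: (0.00+34.57)/2 × 2 = 34.57
  [2→3]: (34.57+31.60)/2 × 1 = 33.085
  [3→3.5]: (31.60+29.42)/2 × 0.5 = 15.255
  Sum = 82.91 µg/mL·h
Tail: C_last/k_e = 29.42/0.183 = 160.765
AUC_0→∞ (oral capsule) = 82.91 + 160.765 = 243.675 µg/mL·h
F = (AUC_ev/D_ev)/(AUC_iv/D_iv) = (243.675/25)/(1810/25) = 9.747/72.4 = 0.1346

F = 0.135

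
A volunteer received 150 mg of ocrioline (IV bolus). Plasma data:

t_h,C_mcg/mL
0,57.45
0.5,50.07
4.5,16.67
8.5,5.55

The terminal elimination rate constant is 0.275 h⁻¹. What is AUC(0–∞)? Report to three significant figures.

Trapezoidal AUC_0→8.5:
  [0→0.5]: (57.45+50.07)/2 × 0.5 = 26.88
  [0.5→4.5]: (50.07+16.67)/2 × 4 = 133.48
  [4.5→8.5]: (16.67+5.55)/2 × 4 = 44.44
  Sum = 204.8 mcg/mL·h
Extrapolated tail: C_last / k_e = 5.55 / 0.275 = 20.182
AUC_0→∞ = 204.8 + 20.182 = 224.982 mcg/mL·h

AUC = 225 mcg/mL·h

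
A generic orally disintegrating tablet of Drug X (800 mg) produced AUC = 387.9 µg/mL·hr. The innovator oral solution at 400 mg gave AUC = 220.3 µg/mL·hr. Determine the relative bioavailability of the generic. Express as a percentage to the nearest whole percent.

F_rel = 88%

F_rel = (AUC_test/D_test) / (AUC_ref/D_ref)
      = (387.9/800) / (220.3/400)
      = 0.484875 / 0.55075 = 0.8804 = 88.04%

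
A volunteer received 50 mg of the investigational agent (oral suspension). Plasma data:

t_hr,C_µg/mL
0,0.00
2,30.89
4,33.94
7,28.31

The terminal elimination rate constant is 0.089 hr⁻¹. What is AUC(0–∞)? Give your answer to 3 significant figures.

Trapezoidal AUC_0→7:
  [0→2]: (0.00+30.89)/2 × 2 = 30.89
  [2→4]: (30.89+33.94)/2 × 2 = 64.83
  [4→7]: (33.94+28.31)/2 × 3 = 93.375
  Sum = 189.095 µg/mL·hr
Extrapolated tail: C_last / k_e = 28.31 / 0.089 = 318.090
AUC_0→∞ = 189.095 + 318.090 = 507.185 µg/mL·hr

AUC = 507 µg/mL·hr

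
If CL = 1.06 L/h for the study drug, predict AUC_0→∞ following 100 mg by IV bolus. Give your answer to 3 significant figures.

AUC = 94.3 mg/L·h

AUC_0→∞ = Dose_iv / CL
        = 100 / 1.06 = 94.3396 mg/L·h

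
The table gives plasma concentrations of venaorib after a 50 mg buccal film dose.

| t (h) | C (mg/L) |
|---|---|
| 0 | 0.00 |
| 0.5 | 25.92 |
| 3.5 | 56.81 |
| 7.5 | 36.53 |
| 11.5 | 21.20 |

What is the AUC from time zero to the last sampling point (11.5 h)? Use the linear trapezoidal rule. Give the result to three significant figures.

AUC = 433 mg/L·h

Trapezoidal AUC_0→11.5:
  [0→0.5]: (0.00+25.92)/2 × 0.5 = 6.48
  [0.5→3.5]: (25.92+56.81)/2 × 3 = 124.095
  [3.5→7.5]: (56.81+36.53)/2 × 4 = 186.68
  [7.5→11.5]: (36.53+21.20)/2 × 4 = 115.46
  Sum = 432.715 mg/L·h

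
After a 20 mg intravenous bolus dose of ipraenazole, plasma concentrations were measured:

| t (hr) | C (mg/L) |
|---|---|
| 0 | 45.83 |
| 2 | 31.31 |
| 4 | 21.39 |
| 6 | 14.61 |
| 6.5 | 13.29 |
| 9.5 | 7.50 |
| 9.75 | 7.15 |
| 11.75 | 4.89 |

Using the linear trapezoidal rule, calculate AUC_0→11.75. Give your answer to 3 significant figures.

Trapezoidal AUC_0→11.75:
  [0→2]: (45.83+31.31)/2 × 2 = 77.14
  [2→4]: (31.31+21.39)/2 × 2 = 52.7
  [4→6]: (21.39+14.61)/2 × 2 = 36.0
  [6→6.5]: (14.61+13.29)/2 × 0.5 = 6.975
  [6.5→9.5]: (13.29+7.50)/2 × 3 = 31.185
  [9.5→9.75]: (7.50+7.15)/2 × 0.25 = 1.83125
  [9.75→11.75]: (7.15+4.89)/2 × 2 = 12.04
  Sum = 217.87125 mg/L·hr

AUC = 218 mg/L·hr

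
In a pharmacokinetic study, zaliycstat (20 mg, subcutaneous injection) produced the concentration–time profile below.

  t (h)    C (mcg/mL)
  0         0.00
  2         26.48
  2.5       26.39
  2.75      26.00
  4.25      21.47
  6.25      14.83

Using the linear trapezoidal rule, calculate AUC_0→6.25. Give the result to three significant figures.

AUC = 118 mcg/mL·h

Trapezoidal AUC_0→6.25:
  [0→2]: (0.00+26.48)/2 × 2 = 26.48
  [2→2.5]: (26.48+26.39)/2 × 0.5 = 13.2175
  [2.5→2.75]: (26.39+26.00)/2 × 0.25 = 6.54875
  [2.75→4.25]: (26.00+21.47)/2 × 1.5 = 35.6025
  [4.25→6.25]: (21.47+14.83)/2 × 2 = 36.3
  Sum = 118.14875 mcg/mL·h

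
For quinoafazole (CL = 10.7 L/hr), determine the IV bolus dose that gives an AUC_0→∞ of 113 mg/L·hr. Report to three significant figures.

Dose_iv = CL × AUC_0→∞
     = 10.7 × 113 = 1209.1 mg

Dose = 1210 mg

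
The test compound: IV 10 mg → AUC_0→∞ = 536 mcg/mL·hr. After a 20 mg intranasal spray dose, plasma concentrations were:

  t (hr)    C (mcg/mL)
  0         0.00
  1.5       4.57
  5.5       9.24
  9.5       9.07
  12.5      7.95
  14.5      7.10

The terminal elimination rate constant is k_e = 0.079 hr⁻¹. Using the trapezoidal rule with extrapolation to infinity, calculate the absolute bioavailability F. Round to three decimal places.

F = 0.185

Trapezoidal AUC_0→14.5 (intranasal spray):
  [0→1.5]: (0.00+4.57)/2 × 1.5 = 3.4275
  [1.5→5.5]: (4.57+9.24)/2 × 4 = 27.62
  [5.5→9.5]: (9.24+9.07)/2 × 4 = 36.62
  [9.5→12.5]: (9.07+7.95)/2 × 3 = 25.53
  [12.5→14.5]: (7.95+7.10)/2 × 2 = 15.05
  Sum = 108.2475 mcg/mL·hr
Tail: C_last/k_e = 7.10/0.079 = 89.873
AUC_0→∞ (intranasal spray) = 108.2475 + 89.873 = 198.1205 mcg/mL·hr
F = (AUC_ev/D_ev)/(AUC_iv/D_iv) = (198.1205/20)/(536/10) = 9.906025/53.6 = 0.1848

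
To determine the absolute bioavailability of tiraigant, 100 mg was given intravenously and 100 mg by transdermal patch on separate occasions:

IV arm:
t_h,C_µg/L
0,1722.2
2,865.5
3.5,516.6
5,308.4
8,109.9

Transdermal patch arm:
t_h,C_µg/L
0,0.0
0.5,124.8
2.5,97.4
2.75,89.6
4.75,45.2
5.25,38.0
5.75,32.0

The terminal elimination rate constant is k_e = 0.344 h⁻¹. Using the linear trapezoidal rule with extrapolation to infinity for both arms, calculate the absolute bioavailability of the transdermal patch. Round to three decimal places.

F = 0.105

Trapezoidal AUC_0→8 (IV):
  [0→2]: (1722.2+865.5)/2 × 2 = 2587.7
  [2→3.5]: (865.5+516.6)/2 × 1.5 = 1036.575
  [3.5→5]: (516.6+308.4)/2 × 1.5 = 618.75
  [5→8]: (308.4+109.9)/2 × 3 = 627.45
  Sum = 4870.475 µg/L·h
IV tail: 109.9/0.344 = 319.477; AUC_iv,0→∞ = 4870.475 + 319.477 = 5189.952 µg/L·h
Trapezoidal AUC_0→5.75 (transdermal patch):
  [0→0.5]: (0.0+124.8)/2 × 0.5 = 31.2
  [0.5→2.5]: (124.8+97.4)/2 × 2 = 222.2
  [2.5→2.75]: (97.4+89.6)/2 × 0.25 = 23.375
  [2.75→4.75]: (89.6+45.2)/2 × 2 = 134.8
  [4.75→5.25]: (45.2+38.0)/2 × 0.5 = 20.8
  [5.25→5.75]: (38.0+32.0)/2 × 0.5 = 17.5
  Sum = 449.875 µg/L·h
transdermal patch tail: 32.0/0.344 = 93.023; AUC_ev,0→∞ = 449.875 + 93.023 = 542.898 µg/L·h
F = (AUC_ev/D_ev)/(AUC_iv/D_iv) = (542.898/100)/(5189.952/100) = 5.42898/51.89952 = 0.1046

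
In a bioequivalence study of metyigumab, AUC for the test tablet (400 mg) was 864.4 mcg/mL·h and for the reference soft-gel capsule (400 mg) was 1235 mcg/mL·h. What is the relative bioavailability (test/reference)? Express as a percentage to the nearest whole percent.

F_rel = 70%

F_rel = (AUC_test/D_test) / (AUC_ref/D_ref)
      = (864.4/400) / (1235/400)
      = 2.161 / 3.0875 = 0.6999 = 69.99%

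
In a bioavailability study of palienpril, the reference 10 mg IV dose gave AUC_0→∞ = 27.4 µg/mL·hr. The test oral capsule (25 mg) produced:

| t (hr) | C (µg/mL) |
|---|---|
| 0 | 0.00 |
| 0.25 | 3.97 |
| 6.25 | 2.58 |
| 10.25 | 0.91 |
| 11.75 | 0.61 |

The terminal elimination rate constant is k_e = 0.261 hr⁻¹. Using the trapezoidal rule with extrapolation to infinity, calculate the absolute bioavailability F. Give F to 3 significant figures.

Trapezoidal AUC_0→11.75 (oral capsule):
  [0→0.25]: (0.00+3.97)/2 × 0.25 = 0.49625
  [0.25→6.25]: (3.97+2.58)/2 × 6 = 19.65
  [6.25→10.25]: (2.58+0.91)/2 × 4 = 6.98
  [10.25→11.75]: (0.91+0.61)/2 × 1.5 = 1.14
  Sum = 28.26625 µg/mL·hr
Tail: C_last/k_e = 0.61/0.261 = 2.337
AUC_0→∞ (oral capsule) = 28.26625 + 2.337 = 30.60325 µg/mL·hr
F = (AUC_ev/D_ev)/(AUC_iv/D_iv) = (30.60325/25)/(27.4/10) = 1.22413/2.74 = 0.4468

F = 0.447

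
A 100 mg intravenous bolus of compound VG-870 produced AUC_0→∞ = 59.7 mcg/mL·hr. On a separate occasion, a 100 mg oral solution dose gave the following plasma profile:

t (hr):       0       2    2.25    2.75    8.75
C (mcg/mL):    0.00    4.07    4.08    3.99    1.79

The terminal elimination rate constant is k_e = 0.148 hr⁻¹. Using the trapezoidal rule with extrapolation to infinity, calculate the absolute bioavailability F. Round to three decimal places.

Trapezoidal AUC_0→8.75 (oral solution):
  [0→2]: (0.00+4.07)/2 × 2 = 4.07
  [2→2.25]: (4.07+4.08)/2 × 0.25 = 1.01875
  [2.25→2.75]: (4.08+3.99)/2 × 0.5 = 2.0175
  [2.75→8.75]: (3.99+1.79)/2 × 6 = 17.34
  Sum = 24.44625 mcg/mL·hr
Tail: C_last/k_e = 1.79/0.148 = 12.095
AUC_0→∞ (oral solution) = 24.44625 + 12.095 = 36.54125 mcg/mL·hr
F = (AUC_ev/D_ev)/(AUC_iv/D_iv) = (36.54125/100)/(59.7/100) = 0.3654125/0.597 = 0.6121

F = 0.612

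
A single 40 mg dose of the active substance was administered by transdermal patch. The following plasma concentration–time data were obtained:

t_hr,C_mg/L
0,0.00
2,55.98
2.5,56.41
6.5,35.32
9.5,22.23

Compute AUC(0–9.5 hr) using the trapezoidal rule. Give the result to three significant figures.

Trapezoidal AUC_0→9.5:
  [0→2]: (0.00+55.98)/2 × 2 = 55.98
  [2→2.5]: (55.98+56.41)/2 × 0.5 = 28.0975
  [2.5→6.5]: (56.41+35.32)/2 × 4 = 183.46
  [6.5→9.5]: (35.32+22.23)/2 × 3 = 86.325
  Sum = 353.8625 mg/L·hr

AUC = 354 mg/L·hr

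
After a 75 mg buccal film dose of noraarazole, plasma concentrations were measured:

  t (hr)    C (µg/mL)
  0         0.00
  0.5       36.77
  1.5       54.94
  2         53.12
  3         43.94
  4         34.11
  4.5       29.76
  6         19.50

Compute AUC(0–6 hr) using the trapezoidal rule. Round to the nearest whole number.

Trapezoidal AUC_0→6:
  [0→0.5]: (0.00+36.77)/2 × 0.5 = 9.1925
  [0.5→1.5]: (36.77+54.94)/2 × 1 = 45.855
  [1.5→2]: (54.94+53.12)/2 × 0.5 = 27.015
  [2→3]: (53.12+43.94)/2 × 1 = 48.53
  [3→4]: (43.94+34.11)/2 × 1 = 39.025
  [4→4.5]: (34.11+29.76)/2 × 0.5 = 15.9675
  [4.5→6]: (29.76+19.50)/2 × 1.5 = 36.945
  Sum = 222.53 µg/mL·hr

AUC = 223 µg/mL·hr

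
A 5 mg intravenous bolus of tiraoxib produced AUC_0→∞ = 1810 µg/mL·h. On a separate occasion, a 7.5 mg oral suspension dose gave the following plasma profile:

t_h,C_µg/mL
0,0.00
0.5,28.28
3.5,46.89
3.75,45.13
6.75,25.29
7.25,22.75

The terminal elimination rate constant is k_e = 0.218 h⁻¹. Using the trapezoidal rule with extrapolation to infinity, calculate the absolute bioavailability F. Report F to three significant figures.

F = 0.130

Trapezoidal AUC_0→7.25 (oral suspension):
  [0→0.5]: (0.00+28.28)/2 × 0.5 = 7.07
  [0.5→3.5]: (28.28+46.89)/2 × 3 = 112.755
  [3.5→3.75]: (46.89+45.13)/2 × 0.25 = 11.5025
  [3.75→6.75]: (45.13+25.29)/2 × 3 = 105.63
  [6.75→7.25]: (25.29+22.75)/2 × 0.5 = 12.01
  Sum = 248.9675 µg/mL·h
Tail: C_last/k_e = 22.75/0.218 = 104.358
AUC_0→∞ (oral suspension) = 248.9675 + 104.358 = 353.3255 µg/mL·h
F = (AUC_ev/D_ev)/(AUC_iv/D_iv) = (353.3255/7.5)/(1810/5) = 47.1101/362 = 0.1301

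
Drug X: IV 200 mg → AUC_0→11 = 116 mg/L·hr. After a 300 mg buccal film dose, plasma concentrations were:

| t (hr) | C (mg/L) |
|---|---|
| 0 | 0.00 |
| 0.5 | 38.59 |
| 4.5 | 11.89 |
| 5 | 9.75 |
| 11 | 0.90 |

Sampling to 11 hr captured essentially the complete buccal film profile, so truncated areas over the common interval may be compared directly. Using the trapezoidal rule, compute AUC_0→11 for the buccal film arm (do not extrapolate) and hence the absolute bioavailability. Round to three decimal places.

Trapezoidal AUC_0→11 (buccal film):
  [0→0.5]: (0.00+38.59)/2 × 0.5 = 9.6475
  [0.5→4.5]: (38.59+11.89)/2 × 4 = 100.96
  [4.5→5]: (11.89+9.75)/2 × 0.5 = 5.41
  [5→11]: (9.75+0.90)/2 × 6 = 31.95
  Sum = 147.9675 mg/L·hr
F = (AUC_ev/D_ev)/(AUC_iv/D_iv) = (147.9675/300)/(116/200) = 0.493225/0.58 = 0.8504

F = 0.850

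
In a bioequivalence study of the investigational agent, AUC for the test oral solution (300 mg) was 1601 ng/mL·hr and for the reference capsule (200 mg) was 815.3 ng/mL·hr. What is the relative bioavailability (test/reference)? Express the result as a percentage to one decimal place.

F_rel = (AUC_test/D_test) / (AUC_ref/D_ref)
      = (1601/300) / (815.3/200)
      = 5.33667 / 4.0765 = 1.3091 = 130.91%

F_rel = 130.9%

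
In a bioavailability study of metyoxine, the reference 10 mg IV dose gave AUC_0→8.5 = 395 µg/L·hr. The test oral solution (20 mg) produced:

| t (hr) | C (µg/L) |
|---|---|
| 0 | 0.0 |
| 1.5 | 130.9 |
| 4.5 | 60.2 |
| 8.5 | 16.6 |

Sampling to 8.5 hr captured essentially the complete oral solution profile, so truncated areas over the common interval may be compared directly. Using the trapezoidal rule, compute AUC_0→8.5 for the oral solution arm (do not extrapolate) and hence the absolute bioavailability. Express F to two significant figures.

F = 0.68

Trapezoidal AUC_0→8.5 (oral solution):
  [0→1.5]: (0.0+130.9)/2 × 1.5 = 98.175
  [1.5→4.5]: (130.9+60.2)/2 × 3 = 286.65
  [4.5→8.5]: (60.2+16.6)/2 × 4 = 153.6
  Sum = 538.425 µg/L·hr
F = (AUC_ev/D_ev)/(AUC_iv/D_iv) = (538.425/20)/(395/10) = 26.92125/39.5 = 0.6816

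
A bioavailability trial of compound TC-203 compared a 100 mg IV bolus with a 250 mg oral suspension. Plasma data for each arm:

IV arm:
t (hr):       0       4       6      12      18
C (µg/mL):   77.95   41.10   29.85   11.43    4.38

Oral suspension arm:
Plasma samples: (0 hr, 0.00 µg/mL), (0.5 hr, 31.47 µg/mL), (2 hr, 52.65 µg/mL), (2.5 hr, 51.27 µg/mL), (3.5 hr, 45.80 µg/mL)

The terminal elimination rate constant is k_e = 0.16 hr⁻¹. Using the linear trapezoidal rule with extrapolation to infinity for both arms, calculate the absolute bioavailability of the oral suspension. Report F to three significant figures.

F = 0.340

Trapezoidal AUC_0→18 (IV):
  [0→4]: (77.95+41.10)/2 × 4 = 238.1
  [4→6]: (41.10+29.85)/2 × 2 = 70.95
  [6→12]: (29.85+11.43)/2 × 6 = 123.84
  [12→18]: (11.43+4.38)/2 × 6 = 47.43
  Sum = 480.32 µg/mL·hr
IV tail: 4.38/0.16 = 27.375; AUC_iv,0→∞ = 480.32 + 27.375 = 507.695 µg/mL·hr
Trapezoidal AUC_0→3.5 (oral suspension):
  [0→0.5]: (0.00+31.47)/2 × 0.5 = 7.8675
  [0.5→2]: (31.47+52.65)/2 × 1.5 = 63.09
  [2→2.5]: (52.65+51.27)/2 × 0.5 = 25.98
  [2.5→3.5]: (51.27+45.80)/2 × 1 = 48.535
  Sum = 145.4725 µg/mL·hr
oral suspension tail: 45.80/0.16 = 286.250; AUC_ev,0→∞ = 145.4725 + 286.250 = 431.7225 µg/mL·hr
F = (AUC_ev/D_ev)/(AUC_iv/D_iv) = (431.7225/250)/(507.695/100) = 1.72689/5.07695 = 0.3401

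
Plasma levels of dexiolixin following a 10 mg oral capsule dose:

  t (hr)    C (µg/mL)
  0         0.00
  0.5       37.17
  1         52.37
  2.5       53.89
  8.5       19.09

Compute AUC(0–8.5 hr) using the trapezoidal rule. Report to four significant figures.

AUC = 330.3 µg/mL·hr

Trapezoidal AUC_0→8.5:
  [0→0.5]: (0.00+37.17)/2 × 0.5 = 9.2925
  [0.5→1]: (37.17+52.37)/2 × 0.5 = 22.385
  [1→2.5]: (52.37+53.89)/2 × 1.5 = 79.695
  [2.5→8.5]: (53.89+19.09)/2 × 6 = 218.94
  Sum = 330.3125 µg/mL·hr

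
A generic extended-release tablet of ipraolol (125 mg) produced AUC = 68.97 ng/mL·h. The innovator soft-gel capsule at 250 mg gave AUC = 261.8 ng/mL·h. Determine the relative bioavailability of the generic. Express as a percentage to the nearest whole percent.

F_rel = 53%

F_rel = (AUC_test/D_test) / (AUC_ref/D_ref)
      = (68.97/125) / (261.8/250)
      = 0.55176 / 1.0472 = 0.5269 = 52.69%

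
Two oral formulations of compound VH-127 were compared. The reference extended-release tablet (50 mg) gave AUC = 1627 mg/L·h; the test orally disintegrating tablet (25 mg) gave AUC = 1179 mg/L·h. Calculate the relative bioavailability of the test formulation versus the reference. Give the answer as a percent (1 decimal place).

F_rel = 144.9%

F_rel = (AUC_test/D_test) / (AUC_ref/D_ref)
      = (1179/25) / (1627/50)
      = 47.16 / 32.54 = 1.4493 = 144.93%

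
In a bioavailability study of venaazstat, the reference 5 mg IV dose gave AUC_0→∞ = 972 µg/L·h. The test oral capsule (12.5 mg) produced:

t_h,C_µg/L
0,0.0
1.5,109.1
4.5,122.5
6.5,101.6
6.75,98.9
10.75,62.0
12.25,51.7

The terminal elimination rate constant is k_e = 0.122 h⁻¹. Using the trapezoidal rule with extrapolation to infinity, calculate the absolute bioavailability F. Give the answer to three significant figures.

F = 0.621

Trapezoidal AUC_0→12.25 (oral capsule):
  [0→1.5]: (0.0+109.1)/2 × 1.5 = 81.825
  [1.5→4.5]: (109.1+122.5)/2 × 3 = 347.4
  [4.5→6.5]: (122.5+101.6)/2 × 2 = 224.1
  [6.5→6.75]: (101.6+98.9)/2 × 0.25 = 25.0625
  [6.75→10.75]: (98.9+62.0)/2 × 4 = 321.8
  [10.75→12.25]: (62.0+51.7)/2 × 1.5 = 85.275
  Sum = 1085.4625 µg/L·h
Tail: C_last/k_e = 51.7/0.122 = 423.770
AUC_0→∞ (oral capsule) = 1085.4625 + 423.770 = 1509.2325 µg/L·h
F = (AUC_ev/D_ev)/(AUC_iv/D_iv) = (1509.2325/12.5)/(972/5) = 120.7386/194.4 = 0.6211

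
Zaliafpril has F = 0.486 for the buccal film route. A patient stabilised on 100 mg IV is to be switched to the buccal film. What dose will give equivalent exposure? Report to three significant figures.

D_buccal = 206 mg

For equal systemic exposure: F × D_ev = D_iv
D_ev = D_iv / F = 100 / 0.486 = 205.761 mg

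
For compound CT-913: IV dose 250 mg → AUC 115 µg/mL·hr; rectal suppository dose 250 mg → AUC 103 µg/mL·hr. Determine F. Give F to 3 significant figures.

F = 0.896

F = (AUC_ev / D_ev) / (AUC_iv / D_iv)
  = (103/250) / (115/250)
  = 0.412 / 0.46 = 0.8957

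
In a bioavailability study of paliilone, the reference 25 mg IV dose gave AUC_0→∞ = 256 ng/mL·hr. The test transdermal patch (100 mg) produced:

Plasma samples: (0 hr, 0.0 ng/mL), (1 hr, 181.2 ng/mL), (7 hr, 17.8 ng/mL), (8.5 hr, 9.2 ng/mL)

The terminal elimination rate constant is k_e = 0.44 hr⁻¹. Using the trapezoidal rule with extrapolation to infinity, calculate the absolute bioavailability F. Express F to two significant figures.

Trapezoidal AUC_0→8.5 (transdermal patch):
  [0→1]: (0.0+181.2)/2 × 1 = 90.6
  [1→7]: (181.2+17.8)/2 × 6 = 597.0
  [7→8.5]: (17.8+9.2)/2 × 1.5 = 20.25
  Sum = 707.85 ng/mL·hr
Tail: C_last/k_e = 9.2/0.44 = 20.909
AUC_0→∞ (transdermal patch) = 707.85 + 20.909 = 728.759 ng/mL·hr
F = (AUC_ev/D_ev)/(AUC_iv/D_iv) = (728.759/100)/(256/25) = 7.28759/10.24 = 0.7117

F = 0.71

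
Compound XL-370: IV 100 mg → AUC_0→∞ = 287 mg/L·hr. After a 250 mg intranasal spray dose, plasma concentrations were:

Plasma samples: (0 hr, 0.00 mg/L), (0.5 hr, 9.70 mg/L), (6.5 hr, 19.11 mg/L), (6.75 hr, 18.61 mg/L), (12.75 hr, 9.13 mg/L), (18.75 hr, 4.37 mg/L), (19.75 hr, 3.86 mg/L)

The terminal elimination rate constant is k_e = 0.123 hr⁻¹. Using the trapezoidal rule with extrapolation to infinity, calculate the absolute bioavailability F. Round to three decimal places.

F = 0.352

Trapezoidal AUC_0→19.75 (intranasal spray):
  [0→0.5]: (0.00+9.70)/2 × 0.5 = 2.425
  [0.5→6.5]: (9.70+19.11)/2 × 6 = 86.43
  [6.5→6.75]: (19.11+18.61)/2 × 0.25 = 4.715
  [6.75→12.75]: (18.61+9.13)/2 × 6 = 83.22
  [12.75→18.75]: (9.13+4.37)/2 × 6 = 40.5
  [18.75→19.75]: (4.37+3.86)/2 × 1 = 4.115
  Sum = 221.405 mg/L·hr
Tail: C_last/k_e = 3.86/0.123 = 31.382
AUC_0→∞ (intranasal spray) = 221.405 + 31.382 = 252.787 mg/L·hr
F = (AUC_ev/D_ev)/(AUC_iv/D_iv) = (252.787/250)/(287/100) = 1.011148/2.87 = 0.3523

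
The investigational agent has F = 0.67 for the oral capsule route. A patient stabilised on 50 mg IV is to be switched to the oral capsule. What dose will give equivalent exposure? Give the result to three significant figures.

D_oral = 74.6 mg

For equal systemic exposure: F × D_ev = D_iv
D_ev = D_iv / F = 50 / 0.67 = 74.6269 mg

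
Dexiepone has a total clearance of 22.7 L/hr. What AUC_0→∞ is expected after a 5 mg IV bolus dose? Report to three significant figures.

AUC_0→∞ = Dose_iv / CL
        = 5 / 22.7 = 0.220264 mg/L·hr

AUC = 0.220 mg/L·hr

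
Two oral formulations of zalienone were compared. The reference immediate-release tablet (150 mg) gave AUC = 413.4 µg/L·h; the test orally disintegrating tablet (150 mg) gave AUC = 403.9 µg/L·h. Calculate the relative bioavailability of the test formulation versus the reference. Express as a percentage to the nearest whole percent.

F_rel = (AUC_test/D_test) / (AUC_ref/D_ref)
      = (403.9/150) / (413.4/150)
      = 2.69267 / 2.756 = 0.9770 = 97.70%

F_rel = 98%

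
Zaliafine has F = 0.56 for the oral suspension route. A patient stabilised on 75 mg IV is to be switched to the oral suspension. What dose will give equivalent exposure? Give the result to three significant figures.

D_oral = 134 mg

For equal systemic exposure: F × D_ev = D_iv
D_ev = D_iv / F = 75 / 0.56 = 133.929 mg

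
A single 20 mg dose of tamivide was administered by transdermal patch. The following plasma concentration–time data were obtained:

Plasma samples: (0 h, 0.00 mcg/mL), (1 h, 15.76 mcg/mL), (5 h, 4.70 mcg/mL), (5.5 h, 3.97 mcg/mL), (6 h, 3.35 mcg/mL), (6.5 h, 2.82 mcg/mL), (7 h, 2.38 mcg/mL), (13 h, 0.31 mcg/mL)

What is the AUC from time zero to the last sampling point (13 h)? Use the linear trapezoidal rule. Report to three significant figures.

AUC = 63.7 mcg/mL·h

Trapezoidal AUC_0→13:
  [0→1]: (0.00+15.76)/2 × 1 = 7.88
  [1→5]: (15.76+4.70)/2 × 4 = 40.92
  [5→5.5]: (4.70+3.97)/2 × 0.5 = 2.1675
  [5.5→6]: (3.97+3.35)/2 × 0.5 = 1.83
  [6→6.5]: (3.35+2.82)/2 × 0.5 = 1.5425
  [6.5→7]: (2.82+2.38)/2 × 0.5 = 1.3
  [7→13]: (2.38+0.31)/2 × 6 = 8.07
  Sum = 63.71 mcg/mL·h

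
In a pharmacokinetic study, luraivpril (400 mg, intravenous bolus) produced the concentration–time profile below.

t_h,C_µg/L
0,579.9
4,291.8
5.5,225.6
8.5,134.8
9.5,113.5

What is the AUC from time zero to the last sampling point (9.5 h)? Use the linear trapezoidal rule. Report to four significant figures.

AUC = 2796 µg/L·h

Trapezoidal AUC_0→9.5:
  [0→4]: (579.9+291.8)/2 × 4 = 1743.4
  [4→5.5]: (291.8+225.6)/2 × 1.5 = 388.05
  [5.5→8.5]: (225.6+134.8)/2 × 3 = 540.6
  [8.5→9.5]: (134.8+113.5)/2 × 1 = 124.15
  Sum = 2796.2 µg/L·h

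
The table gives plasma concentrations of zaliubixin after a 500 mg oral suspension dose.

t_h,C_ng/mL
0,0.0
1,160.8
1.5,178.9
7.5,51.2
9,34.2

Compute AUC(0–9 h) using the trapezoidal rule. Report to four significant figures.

AUC = 919.7 ng/mL·h

Trapezoidal AUC_0→9:
  [0→1]: (0.0+160.8)/2 × 1 = 80.4
  [1→1.5]: (160.8+178.9)/2 × 0.5 = 84.925
  [1.5→7.5]: (178.9+51.2)/2 × 6 = 690.3
  [7.5→9]: (51.2+34.2)/2 × 1.5 = 64.05
  Sum = 919.675 ng/mL·h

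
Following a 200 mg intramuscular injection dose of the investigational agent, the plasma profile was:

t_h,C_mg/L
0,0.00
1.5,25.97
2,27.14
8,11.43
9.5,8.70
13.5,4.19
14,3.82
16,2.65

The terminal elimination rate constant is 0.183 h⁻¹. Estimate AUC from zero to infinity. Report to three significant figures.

AUC = 212 mg/L·h

Trapezoidal AUC_0→16:
  [0→1.5]: (0.00+25.97)/2 × 1.5 = 19.4775
  [1.5→2]: (25.97+27.14)/2 × 0.5 = 13.2775
  [2→8]: (27.14+11.43)/2 × 6 = 115.71
  [8→9.5]: (11.43+8.70)/2 × 1.5 = 15.0975
  [9.5→13.5]: (8.70+4.19)/2 × 4 = 25.78
  [13.5→14]: (4.19+3.82)/2 × 0.5 = 2.0025
  [14→16]: (3.82+2.65)/2 × 2 = 6.47
  Sum = 197.815 mg/L·h
Extrapolated tail: C_last / k_e = 2.65 / 0.183 = 14.481
AUC_0→∞ = 197.815 + 14.481 = 212.296 mg/L·h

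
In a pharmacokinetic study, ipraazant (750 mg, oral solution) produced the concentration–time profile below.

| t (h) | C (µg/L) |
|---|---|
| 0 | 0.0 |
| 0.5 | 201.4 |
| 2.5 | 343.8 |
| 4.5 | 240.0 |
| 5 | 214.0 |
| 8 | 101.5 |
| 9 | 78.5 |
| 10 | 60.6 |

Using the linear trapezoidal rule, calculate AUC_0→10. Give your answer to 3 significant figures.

AUC = 1930 µg/L·h

Trapezoidal AUC_0→10:
  [0→0.5]: (0.0+201.4)/2 × 0.5 = 50.35
  [0.5→2.5]: (201.4+343.8)/2 × 2 = 545.2
  [2.5→4.5]: (343.8+240.0)/2 × 2 = 583.8
  [4.5→5]: (240.0+214.0)/2 × 0.5 = 113.5
  [5→8]: (214.0+101.5)/2 × 3 = 473.25
  [8→9]: (101.5+78.5)/2 × 1 = 90.0
  [9→10]: (78.5+60.6)/2 × 1 = 69.55
  Sum = 1925.65 µg/L·h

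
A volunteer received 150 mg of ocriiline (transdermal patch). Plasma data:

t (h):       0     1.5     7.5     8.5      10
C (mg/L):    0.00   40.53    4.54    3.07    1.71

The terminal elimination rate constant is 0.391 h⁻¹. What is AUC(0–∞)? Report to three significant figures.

AUC = 177 mg/L·h

Trapezoidal AUC_0→10:
  [0→1.5]: (0.00+40.53)/2 × 1.5 = 30.3975
  [1.5→7.5]: (40.53+4.54)/2 × 6 = 135.21
  [7.5→8.5]: (4.54+3.07)/2 × 1 = 3.805
  [8.5→10]: (3.07+1.71)/2 × 1.5 = 3.585
  Sum = 172.9975 mg/L·h
Extrapolated tail: C_last / k_e = 1.71 / 0.391 = 4.373
AUC_0→∞ = 172.9975 + 4.373 = 177.3705 mg/L·h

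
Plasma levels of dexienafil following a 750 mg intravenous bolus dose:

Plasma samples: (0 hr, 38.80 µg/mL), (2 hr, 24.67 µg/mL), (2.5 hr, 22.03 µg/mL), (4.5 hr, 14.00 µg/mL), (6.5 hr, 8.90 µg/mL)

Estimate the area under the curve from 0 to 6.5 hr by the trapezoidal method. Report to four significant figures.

Trapezoidal AUC_0→6.5:
  [0→2]: (38.80+24.67)/2 × 2 = 63.47
  [2→2.5]: (24.67+22.03)/2 × 0.5 = 11.675
  [2.5→4.5]: (22.03+14.00)/2 × 2 = 36.03
  [4.5→6.5]: (14.00+8.90)/2 × 2 = 22.9
  Sum = 134.075 µg/mL·hr

AUC = 134.1 µg/mL·hr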